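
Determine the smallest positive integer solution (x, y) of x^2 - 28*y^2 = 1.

(x, y) = (127, 24)

First expand sqrt(28) as a continued fraction. With x_i = (sqrt(28) + m_i)/d_i and (m_0, d_0) = (0, 1): a_0 = floor(sqrt(28)) = 5, since 5^2 = 25 <= 28 < 36 = 6^2.
Iterate m_{i+1} = d_i*a_i - m_i, d_{i+1} = (28 - m_{i+1}^2)/d_i, a_{i+1} = floor((a_0 + m_{i+1})/d_{i+1}):
  m_1 = 1*5 - 0 = 5, d_1 = (28 - 5^2)/1 = 3/1 = 3, a_1 = floor((5 + 5)/3) = 3.
  m_2 = 3*3 - 5 = 4, d_2 = (28 - 4^2)/3 = 12/3 = 4, a_2 = floor((5 + 4)/4) = 2.
  m_3 = 4*2 - 4 = 4, d_3 = (28 - 4^2)/4 = 12/4 = 3, a_3 = floor((5 + 4)/3) = 3.
  m_4 = 3*3 - 4 = 5, d_4 = (28 - 5^2)/3 = 3/3 = 1, a_4 = floor((5 + 5)/1) = 10.
  m_5 = 1*10 - 5 = 5, d_5 = (28 - 5^2)/1 = 3/1 = 3: (m_5, d_5) = (m_1, d_1) = (5, 3), so from here the quotients repeat a_1, ..., a_4; the period length is 4.
So sqrt(28) = [5; (3, 2, 3, 10)] with period length k = 4.
k is even, so the fundamental solution of x^2 - 28y^2 = 1 is (p_{k-1}, q_{k-1}) = (p_3, q_3); compute convergents through index 3.
Convergents (p_i = a_i*p_{i-1} + p_{i-2}, q_i = a_i*q_{i-1} + q_{i-2} with p_{-2}=0, p_{-1}=1, q_{-2}=1, q_{-1}=0):
  i=0: a_0=5, p_0 = 5*1 + 0 = 5, q_0 = 5*0 + 1 = 1.
  i=1: a_1=3, p_1 = 3*5 + 1 = 16, q_1 = 3*1 + 0 = 3.
  i=2: a_2=2, p_2 = 2*16 + 5 = 37, q_2 = 2*3 + 1 = 7.
  i=3: a_3=3, p_3 = 3*37 + 16 = 127, q_3 = 3*7 + 3 = 24.
Check: 127^2 - 28*24^2 = 16129 - 16128 = 1, so (x, y) = (127, 24) solves the equation, and by the theorem it is the least positive solution.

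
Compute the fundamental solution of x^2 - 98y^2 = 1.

First expand sqrt(98) as a continued fraction. With x_i = (sqrt(98) + m_i)/d_i and (m_0, d_0) = (0, 1): a_0 = floor(sqrt(98)) = 9, since 9^2 = 81 <= 98 < 100 = 10^2.
Iterate m_{i+1} = d_i*a_i - m_i, d_{i+1} = (98 - m_{i+1}^2)/d_i, a_{i+1} = floor((a_0 + m_{i+1})/d_{i+1}):
  m_1 = 1*9 - 0 = 9, d_1 = (98 - 9^2)/1 = 17/1 = 17, a_1 = floor((9 + 9)/17) = 1.
  m_2 = 17*1 - 9 = 8, d_2 = (98 - 8^2)/17 = 34/17 = 2, a_2 = floor((9 + 8)/2) = 8.
  m_3 = 2*8 - 8 = 8, d_3 = (98 - 8^2)/2 = 34/2 = 17, a_3 = floor((9 + 8)/17) = 1.
  m_4 = 17*1 - 8 = 9, d_4 = (98 - 9^2)/17 = 17/17 = 1, a_4 = floor((9 + 9)/1) = 18.
  m_5 = 1*18 - 9 = 9, d_5 = (98 - 9^2)/1 = 17/1 = 17: (m_5, d_5) = (m_1, d_1) = (9, 17), so from here the quotients repeat a_1, ..., a_4; the period length is 4.
So sqrt(98) = [9; (1, 8, 1, 18)] with period length k = 4.
k is even, so the fundamental solution of x^2 - 98y^2 = 1 is (p_{k-1}, q_{k-1}) = (p_3, q_3); compute convergents through index 3.
Convergents (p_i = a_i*p_{i-1} + p_{i-2}, q_i = a_i*q_{i-1} + q_{i-2} with p_{-2}=0, p_{-1}=1, q_{-2}=1, q_{-1}=0):
  i=0: a_0=9, p_0 = 9*1 + 0 = 9, q_0 = 9*0 + 1 = 1.
  i=1: a_1=1, p_1 = 1*9 + 1 = 10, q_1 = 1*1 + 0 = 1.
  i=2: a_2=8, p_2 = 8*10 + 9 = 89, q_2 = 8*1 + 1 = 9.
  i=3: a_3=1, p_3 = 1*89 + 10 = 99, q_3 = 1*9 + 1 = 10.
Check: 99^2 - 98*10^2 = 9801 - 9800 = 1, so (x, y) = (99, 10) solves the equation, and by the theorem it is the least positive solution.

(x, y) = (99, 10)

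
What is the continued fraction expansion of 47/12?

[3; 1, 11]

Run the Euclidean algorithm on 47 and 12; the successive quotients are the partial quotients a_0, a_1, ... (each step inverts the fractional part left over by the previous one):
  47 = 3*12 + 11, so a_0 = 3.
  12 = 1*11 + 1, so a_1 = 1.
  11 = 11*1 + 0, so a_2 = 11.
The remainder reaches 0 after 3 divisions, so the expansion has 3 partial quotients, read off in order.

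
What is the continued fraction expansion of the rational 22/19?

Run the Euclidean algorithm on 22 and 19; the successive quotients are the partial quotients a_0, a_1, ... (each step inverts the fractional part left over by the previous one):
  22 = 1*19 + 3, so a_0 = 1.
  19 = 6*3 + 1, so a_1 = 6.
  3 = 3*1 + 0, so a_2 = 3.
The remainder reaches 0 after 3 divisions, so the expansion has 3 partial quotients, read off in order.

[1; 6, 3]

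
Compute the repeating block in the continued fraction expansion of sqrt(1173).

[34; (4, 68)]

Write x_i = (sqrt(1173) + m_i)/d_i with (m_0, d_0) = (0, 1). a_0 = floor(sqrt(1173)) = 34, since 34^2 = 1156 <= 1173 < 1225 = 35^2.
Iterate m_{i+1} = d_i*a_i - m_i, d_{i+1} = (1173 - m_{i+1}^2)/d_i, a_{i+1} = floor((a_0 + m_{i+1})/d_{i+1}):
  m_1 = 1*34 - 0 = 34, d_1 = (1173 - 34^2)/1 = 17/1 = 17, a_1 = floor((34 + 34)/17) = 4.
  m_2 = 17*4 - 34 = 34, d_2 = (1173 - 34^2)/17 = 17/17 = 1, a_2 = floor((34 + 34)/1) = 68.
  m_3 = 1*68 - 34 = 34, d_3 = (1173 - 34^2)/1 = 17/1 = 17: (m_3, d_3) = (m_1, d_1) = (34, 17), so from here the quotients repeat a_1, a_2; the period length is 2.
Hence the expansion of sqrt(1173) is a_0 = 34 followed by the repeating block 4, 68 (period 2).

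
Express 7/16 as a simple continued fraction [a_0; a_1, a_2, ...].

Run the Euclidean algorithm on 7 and 16; the successive quotients are the partial quotients a_0, a_1, ... (each step inverts the fractional part left over by the previous one):
  7 = 0*16 + 7, so a_0 = 0.
  16 = 2*7 + 2, so a_1 = 2.
  7 = 3*2 + 1, so a_2 = 3.
  2 = 2*1 + 0, so a_3 = 2.
The remainder reaches 0 after 4 divisions, so the expansion has 4 partial quotients, read off in order.

[0; 2, 3, 2]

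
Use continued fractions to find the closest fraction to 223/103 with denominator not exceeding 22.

13/6

Expand x = 223/103 as a continued fraction with the Euclidean algorithm:
  223 = 2*103 + 17, so a_0 = 2.
  103 = 6*17 + 1, so a_1 = 6.
  17 = 17*1 + 0, so a_2 = 17.
so x = [2; 6, 17].
Convergents (p_i = a_i*p_{i-1} + p_{i-2}, q_i = a_i*q_{i-1} + q_{i-2} with p_{-2}=0, p_{-1}=1, q_{-2}=1, q_{-1}=0), until the denominator exceeds 22:
  i=0: a_0=2, p_0 = 2*1 + 0 = 2, q_0 = 2*0 + 1 = 1.
  i=1: a_1=6, p_1 = 6*2 + 1 = 13, q_1 = 6*1 + 0 = 6.
  i=2: a_2=17, p_2 = 17*13 + 2 = 223, q_2 = 17*6 + 1 = 103.
q_2 = 103 > 22, so the last convergent with denominator <= 22 is p_1/q_1 = 13/6.
The closest fraction with denominator <= 22 is either p_1/q_1 or the intermediate fraction (k*p_1 + p_0)/(k*q_1 + q_0) with the largest k >= 1 whose denominator stays <= 22; these approach x as k grows, and every other convergent or intermediate fraction in range is farther away.
Largest k: floor((22 - q_0)/q_1) = floor((22 - 1)/6) = 3.
That gives (3*13 + 2)/(3*6 + 1) = 41/19.
Compare the errors: |x - 13/6| = |223*6 - 13*103|/(103*6) = 1/618, and |x - 41/19| = |223*19 - 41*103|/(103*19) = 14/1957.
Cross-multiplying, 1*1957 = 1957 < 8652 = 14*618, so 1/618 is smaller: the convergent 13/6 is closer to x than 41/19.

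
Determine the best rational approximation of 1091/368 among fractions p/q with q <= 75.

Expand x = 1091/368 as a continued fraction with the Euclidean algorithm:
  1091 = 2*368 + 355, so a_0 = 2.
  368 = 1*355 + 13, so a_1 = 1.
  355 = 27*13 + 4, so a_2 = 27.
  13 = 3*4 + 1, so a_3 = 3.
  4 = 4*1 + 0, so a_4 = 4.
so x = [2; 1, 27, 3, 4].
Convergents (p_i = a_i*p_{i-1} + p_{i-2}, q_i = a_i*q_{i-1} + q_{i-2} with p_{-2}=0, p_{-1}=1, q_{-2}=1, q_{-1}=0), until the denominator exceeds 75:
  i=0: a_0=2, p_0 = 2*1 + 0 = 2, q_0 = 2*0 + 1 = 1.
  i=1: a_1=1, p_1 = 1*2 + 1 = 3, q_1 = 1*1 + 0 = 1.
  i=2: a_2=27, p_2 = 27*3 + 2 = 83, q_2 = 27*1 + 1 = 28.
  i=3: a_3=3, p_3 = 3*83 + 3 = 252, q_3 = 3*28 + 1 = 85.
q_3 = 85 > 75, so the last convergent with denominator <= 75 is p_2/q_2 = 83/28.
The closest fraction with denominator <= 75 is either p_2/q_2 or the intermediate fraction (k*p_2 + p_1)/(k*q_2 + q_1) with the largest k >= 1 whose denominator stays <= 75; these approach x as k grows, and every other convergent or intermediate fraction in range is farther away.
Largest k: floor((75 - q_1)/q_2) = floor((75 - 1)/28) = 2.
That gives (2*83 + 3)/(2*28 + 1) = 169/57.
Compare the errors: |x - 83/28| = |1091*28 - 83*368|/(368*28) = 4/10304, and |x - 169/57| = |1091*57 - 169*368|/(368*57) = 5/20976.
Cross-multiplying, 5*10304 = 51520 < 83904 = 4*20976, so 5/20976 is smaller: the intermediate fraction 169/57 is closer to x than 83/28.

169/57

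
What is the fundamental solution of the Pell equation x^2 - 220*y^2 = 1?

First expand sqrt(220) as a continued fraction. With x_i = (sqrt(220) + m_i)/d_i and (m_0, d_0) = (0, 1): a_0 = floor(sqrt(220)) = 14, since 14^2 = 196 <= 220 < 225 = 15^2.
Iterate m_{i+1} = d_i*a_i - m_i, d_{i+1} = (220 - m_{i+1}^2)/d_i, a_{i+1} = floor((a_0 + m_{i+1})/d_{i+1}):
  m_1 = 1*14 - 0 = 14, d_1 = (220 - 14^2)/1 = 24/1 = 24, a_1 = floor((14 + 14)/24) = 1.
  m_2 = 24*1 - 14 = 10, d_2 = (220 - 10^2)/24 = 120/24 = 5, a_2 = floor((14 + 10)/5) = 4.
  m_3 = 5*4 - 10 = 10, d_3 = (220 - 10^2)/5 = 120/5 = 24, a_3 = floor((14 + 10)/24) = 1.
  m_4 = 24*1 - 10 = 14, d_4 = (220 - 14^2)/24 = 24/24 = 1, a_4 = floor((14 + 14)/1) = 28.
  m_5 = 1*28 - 14 = 14, d_5 = (220 - 14^2)/1 = 24/1 = 24: (m_5, d_5) = (m_1, d_1) = (14, 24), so from here the quotients repeat a_1, ..., a_4; the period length is 4.
So sqrt(220) = [14; (1, 4, 1, 28)] with period length k = 4.
k is even, so the fundamental solution of x^2 - 220y^2 = 1 is (p_{k-1}, q_{k-1}) = (p_3, q_3); compute convergents through index 3.
Convergents (p_i = a_i*p_{i-1} + p_{i-2}, q_i = a_i*q_{i-1} + q_{i-2} with p_{-2}=0, p_{-1}=1, q_{-2}=1, q_{-1}=0):
  i=0: a_0=14, p_0 = 14*1 + 0 = 14, q_0 = 14*0 + 1 = 1.
  i=1: a_1=1, p_1 = 1*14 + 1 = 15, q_1 = 1*1 + 0 = 1.
  i=2: a_2=4, p_2 = 4*15 + 14 = 74, q_2 = 4*1 + 1 = 5.
  i=3: a_3=1, p_3 = 1*74 + 15 = 89, q_3 = 1*5 + 1 = 6.
Check: 89^2 - 220*6^2 = 7921 - 7920 = 1, so (x, y) = (89, 6) solves the equation, and by the theorem it is the least positive solution.

(x, y) = (89, 6)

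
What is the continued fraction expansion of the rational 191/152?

Run the Euclidean algorithm on 191 and 152; the successive quotients are the partial quotients a_0, a_1, ... (each step inverts the fractional part left over by the previous one):
  191 = 1*152 + 39, so a_0 = 1.
  152 = 3*39 + 35, so a_1 = 3.
  39 = 1*35 + 4, so a_2 = 1.
  35 = 8*4 + 3, so a_3 = 8.
  4 = 1*3 + 1, so a_4 = 1.
  3 = 3*1 + 0, so a_5 = 3.
The remainder reaches 0 after 6 divisions, so the expansion has 6 partial quotients, read off in order.

[1; 3, 1, 8, 1, 3]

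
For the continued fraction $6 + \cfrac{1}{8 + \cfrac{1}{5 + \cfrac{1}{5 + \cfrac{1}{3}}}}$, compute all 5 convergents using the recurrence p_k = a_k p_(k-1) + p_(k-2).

6/1, 49/8, 251/41, 1304/213, 4163/680

Using the convergent recurrence p_i = a_i*p_{i-1} + p_{i-2}, q_i = a_i*q_{i-1} + q_{i-2} with p_{-2}=0, p_{-1}=1, q_{-2}=1, q_{-1}=0:
  i=0: a_0=6, p_0 = 6*1 + 0 = 6, q_0 = 6*0 + 1 = 1.
  i=1: a_1=8, p_1 = 8*6 + 1 = 49, q_1 = 8*1 + 0 = 8.
  i=2: a_2=5, p_2 = 5*49 + 6 = 251, q_2 = 5*8 + 1 = 41.
  i=3: a_3=5, p_3 = 5*251 + 49 = 1304, q_3 = 5*41 + 8 = 213.
  i=4: a_4=3, p_4 = 3*1304 + 251 = 4163, q_4 = 3*213 + 41 = 680.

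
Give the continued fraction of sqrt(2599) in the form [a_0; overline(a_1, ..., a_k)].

[50; overline(1, 49, 1, 100)]

Write x_i = (sqrt(2599) + m_i)/d_i with (m_0, d_0) = (0, 1). a_0 = floor(sqrt(2599)) = 50, since 50^2 = 2500 <= 2599 < 2601 = 51^2.
Iterate m_{i+1} = d_i*a_i - m_i, d_{i+1} = (2599 - m_{i+1}^2)/d_i, a_{i+1} = floor((a_0 + m_{i+1})/d_{i+1}):
  m_1 = 1*50 - 0 = 50, d_1 = (2599 - 50^2)/1 = 99/1 = 99, a_1 = floor((50 + 50)/99) = 1.
  m_2 = 99*1 - 50 = 49, d_2 = (2599 - 49^2)/99 = 198/99 = 2, a_2 = floor((50 + 49)/2) = 49.
  m_3 = 2*49 - 49 = 49, d_3 = (2599 - 49^2)/2 = 198/2 = 99, a_3 = floor((50 + 49)/99) = 1.
  m_4 = 99*1 - 49 = 50, d_4 = (2599 - 50^2)/99 = 99/99 = 1, a_4 = floor((50 + 50)/1) = 100.
  m_5 = 1*100 - 50 = 50, d_5 = (2599 - 50^2)/1 = 99/1 = 99: (m_5, d_5) = (m_1, d_1) = (50, 99), so from here the quotients repeat a_1, ..., a_4; the period length is 4.
Hence the expansion of sqrt(2599) is a_0 = 50 followed by the repeating block 1, 49, 1, 100 (period 4).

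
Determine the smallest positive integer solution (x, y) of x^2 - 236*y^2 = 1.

(x, y) = (561799, 36570)

First expand sqrt(236) as a continued fraction. With x_i = (sqrt(236) + m_i)/d_i and (m_0, d_0) = (0, 1): a_0 = floor(sqrt(236)) = 15, since 15^2 = 225 <= 236 < 256 = 16^2.
Iterate m_{i+1} = d_i*a_i - m_i, d_{i+1} = (236 - m_{i+1}^2)/d_i, a_{i+1} = floor((a_0 + m_{i+1})/d_{i+1}):
  m_1 = 1*15 - 0 = 15, d_1 = (236 - 15^2)/1 = 11/1 = 11, a_1 = floor((15 + 15)/11) = 2.
  m_2 = 11*2 - 15 = 7, d_2 = (236 - 7^2)/11 = 187/11 = 17, a_2 = floor((15 + 7)/17) = 1.
  m_3 = 17*1 - 7 = 10, d_3 = (236 - 10^2)/17 = 136/17 = 8, a_3 = floor((15 + 10)/8) = 3.
  m_4 = 8*3 - 10 = 14, d_4 = (236 - 14^2)/8 = 40/8 = 5, a_4 = floor((15 + 14)/5) = 5.
  m_5 = 5*5 - 14 = 11, d_5 = (236 - 11^2)/5 = 115/5 = 23, a_5 = floor((15 + 11)/23) = 1.
  m_6 = 23*1 - 11 = 12, d_6 = (236 - 12^2)/23 = 92/23 = 4, a_6 = floor((15 + 12)/4) = 6.
  m_7 = 4*6 - 12 = 12, d_7 = (236 - 12^2)/4 = 92/4 = 23, a_7 = floor((15 + 12)/23) = 1.
  m_8 = 23*1 - 12 = 11, d_8 = (236 - 11^2)/23 = 115/23 = 5, a_8 = floor((15 + 11)/5) = 5.
  m_9 = 5*5 - 11 = 14, d_9 = (236 - 14^2)/5 = 40/5 = 8, a_9 = floor((15 + 14)/8) = 3.
  m_10 = 8*3 - 14 = 10, d_10 = (236 - 10^2)/8 = 136/8 = 17, a_10 = floor((15 + 10)/17) = 1.
  m_11 = 17*1 - 10 = 7, d_11 = (236 - 7^2)/17 = 187/17 = 11, a_11 = floor((15 + 7)/11) = 2.
  m_12 = 11*2 - 7 = 15, d_12 = (236 - 15^2)/11 = 11/11 = 1, a_12 = floor((15 + 15)/1) = 30.
  m_13 = 1*30 - 15 = 15, d_13 = (236 - 15^2)/1 = 11/1 = 11: (m_13, d_13) = (m_1, d_1) = (15, 11), so from here the quotients repeat a_1, ..., a_12; the period length is 12.
So sqrt(236) = [15; (2, 1, 3, 5, 1, 6, 1, 5, 3, 1, 2, 30)] with period length k = 12.
k is even, so the fundamental solution of x^2 - 236y^2 = 1 is (p_{k-1}, q_{k-1}) = (p_11, q_11); compute convergents through index 11.
Convergents (p_i = a_i*p_{i-1} + p_{i-2}, q_i = a_i*q_{i-1} + q_{i-2} with p_{-2}=0, p_{-1}=1, q_{-2}=1, q_{-1}=0):
  i=0: a_0=15, p_0 = 15*1 + 0 = 15, q_0 = 15*0 + 1 = 1.
  i=1: a_1=2, p_1 = 2*15 + 1 = 31, q_1 = 2*1 + 0 = 2.
  i=2: a_2=1, p_2 = 1*31 + 15 = 46, q_2 = 1*2 + 1 = 3.
  i=3: a_3=3, p_3 = 3*46 + 31 = 169, q_3 = 3*3 + 2 = 11.
  i=4: a_4=5, p_4 = 5*169 + 46 = 891, q_4 = 5*11 + 3 = 58.
  i=5: a_5=1, p_5 = 1*891 + 169 = 1060, q_5 = 1*58 + 11 = 69.
  i=6: a_6=6, p_6 = 6*1060 + 891 = 7251, q_6 = 6*69 + 58 = 472.
  i=7: a_7=1, p_7 = 1*7251 + 1060 = 8311, q_7 = 1*472 + 69 = 541.
  i=8: a_8=5, p_8 = 5*8311 + 7251 = 48806, q_8 = 5*541 + 472 = 3177.
  i=9: a_9=3, p_9 = 3*48806 + 8311 = 154729, q_9 = 3*3177 + 541 = 10072.
  i=10: a_10=1, p_10 = 1*154729 + 48806 = 203535, q_10 = 1*10072 + 3177 = 13249.
  i=11: a_11=2, p_11 = 2*203535 + 154729 = 561799, q_11 = 2*13249 + 10072 = 36570.
Check: 561799^2 - 236*36570^2 = 315618116401 - 315618116400 = 1, so (x, y) = (561799, 36570) solves the equation, and by the theorem it is the least positive solution.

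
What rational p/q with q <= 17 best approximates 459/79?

Expand x = 459/79 as a continued fraction with the Euclidean algorithm:
  459 = 5*79 + 64, so a_0 = 5.
  79 = 1*64 + 15, so a_1 = 1.
  64 = 4*15 + 4, so a_2 = 4.
  15 = 3*4 + 3, so a_3 = 3.
  4 = 1*3 + 1, so a_4 = 1.
  3 = 3*1 + 0, so a_5 = 3.
so x = [5; 1, 4, 3, 1, 3].
Convergents (p_i = a_i*p_{i-1} + p_{i-2}, q_i = a_i*q_{i-1} + q_{i-2} with p_{-2}=0, p_{-1}=1, q_{-2}=1, q_{-1}=0), until the denominator exceeds 17:
  i=0: a_0=5, p_0 = 5*1 + 0 = 5, q_0 = 5*0 + 1 = 1.
  i=1: a_1=1, p_1 = 1*5 + 1 = 6, q_1 = 1*1 + 0 = 1.
  i=2: a_2=4, p_2 = 4*6 + 5 = 29, q_2 = 4*1 + 1 = 5.
  i=3: a_3=3, p_3 = 3*29 + 6 = 93, q_3 = 3*5 + 1 = 16.
  i=4: a_4=1, p_4 = 1*93 + 29 = 122, q_4 = 1*16 + 5 = 21.
q_4 = 21 > 17, so the last convergent with denominator <= 17 is p_3/q_3 = 93/16.
The closest fraction with denominator <= 17 is either p_3/q_3 or the intermediate fraction (k*p_3 + p_2)/(k*q_3 + q_2) with the largest k >= 1 whose denominator stays <= 17; these approach x as k grows, and every other convergent or intermediate fraction in range is farther away.
Largest k: floor((17 - q_2)/q_3) = floor((17 - 5)/16) = 0.
Since k = 0, no intermediate fraction beyond p_3/q_3 has denominator <= 17, so the convergent 93/16 is the closest (its error is |459*16 - 93*79|/(79*16) = 3/1264).

93/16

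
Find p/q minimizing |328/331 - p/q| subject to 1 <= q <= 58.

57/58

Expand x = 328/331 as a continued fraction with the Euclidean algorithm:
  328 = 0*331 + 328, so a_0 = 0.
  331 = 1*328 + 3, so a_1 = 1.
  328 = 109*3 + 1, so a_2 = 109.
  3 = 3*1 + 0, so a_3 = 3.
so x = [0; 1, 109, 3].
Convergents (p_i = a_i*p_{i-1} + p_{i-2}, q_i = a_i*q_{i-1} + q_{i-2} with p_{-2}=0, p_{-1}=1, q_{-2}=1, q_{-1}=0), until the denominator exceeds 58:
  i=0: a_0=0, p_0 = 0*1 + 0 = 0, q_0 = 0*0 + 1 = 1.
  i=1: a_1=1, p_1 = 1*0 + 1 = 1, q_1 = 1*1 + 0 = 1.
  i=2: a_2=109, p_2 = 109*1 + 0 = 109, q_2 = 109*1 + 1 = 110.
q_2 = 110 > 58, so the last convergent with denominator <= 58 is p_1/q_1 = 1/1.
The closest fraction with denominator <= 58 is either p_1/q_1 or the intermediate fraction (k*p_1 + p_0)/(k*q_1 + q_0) with the largest k >= 1 whose denominator stays <= 58; these approach x as k grows, and every other convergent or intermediate fraction in range is farther away.
Largest k: floor((58 - q_0)/q_1) = floor((58 - 1)/1) = 57.
That gives (57*1 + 0)/(57*1 + 1) = 57/58.
Compare the errors: |x - 1/1| = |328*1 - 1*331|/(331*1) = 3/331, and |x - 57/58| = |328*58 - 57*331|/(331*58) = 157/19198.
Cross-multiplying, 157*331 = 51967 < 57594 = 3*19198, so 157/19198 is smaller: the intermediate fraction 57/58 is closer to x than 1/1.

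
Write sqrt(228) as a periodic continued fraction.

[15; (10, 30)]

Write x_i = (sqrt(228) + m_i)/d_i with (m_0, d_0) = (0, 1). a_0 = floor(sqrt(228)) = 15, since 15^2 = 225 <= 228 < 256 = 16^2.
Iterate m_{i+1} = d_i*a_i - m_i, d_{i+1} = (228 - m_{i+1}^2)/d_i, a_{i+1} = floor((a_0 + m_{i+1})/d_{i+1}):
  m_1 = 1*15 - 0 = 15, d_1 = (228 - 15^2)/1 = 3/1 = 3, a_1 = floor((15 + 15)/3) = 10.
  m_2 = 3*10 - 15 = 15, d_2 = (228 - 15^2)/3 = 3/3 = 1, a_2 = floor((15 + 15)/1) = 30.
  m_3 = 1*30 - 15 = 15, d_3 = (228 - 15^2)/1 = 3/1 = 3: (m_3, d_3) = (m_1, d_1) = (15, 3), so from here the quotients repeat a_1, a_2; the period length is 2.
Hence the expansion of sqrt(228) is a_0 = 15 followed by the repeating block 10, 30 (period 2).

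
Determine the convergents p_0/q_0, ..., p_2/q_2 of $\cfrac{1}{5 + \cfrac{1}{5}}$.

0/1, 1/5, 5/26

Using the convergent recurrence p_i = a_i*p_{i-1} + p_{i-2}, q_i = a_i*q_{i-1} + q_{i-2} with p_{-2}=0, p_{-1}=1, q_{-2}=1, q_{-1}=0:
  i=0: a_0=0, p_0 = 0*1 + 0 = 0, q_0 = 0*0 + 1 = 1.
  i=1: a_1=5, p_1 = 5*0 + 1 = 1, q_1 = 5*1 + 0 = 5.
  i=2: a_2=5, p_2 = 5*1 + 0 = 5, q_2 = 5*5 + 1 = 26.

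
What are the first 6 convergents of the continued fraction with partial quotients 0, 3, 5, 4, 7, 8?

0/1, 1/3, 5/16, 21/67, 152/485, 1237/3947

Using the convergent recurrence p_i = a_i*p_{i-1} + p_{i-2}, q_i = a_i*q_{i-1} + q_{i-2} with p_{-2}=0, p_{-1}=1, q_{-2}=1, q_{-1}=0:
  i=0: a_0=0, p_0 = 0*1 + 0 = 0, q_0 = 0*0 + 1 = 1.
  i=1: a_1=3, p_1 = 3*0 + 1 = 1, q_1 = 3*1 + 0 = 3.
  i=2: a_2=5, p_2 = 5*1 + 0 = 5, q_2 = 5*3 + 1 = 16.
  i=3: a_3=4, p_3 = 4*5 + 1 = 21, q_3 = 4*16 + 3 = 67.
  i=4: a_4=7, p_4 = 7*21 + 5 = 152, q_4 = 7*67 + 16 = 485.
  i=5: a_5=8, p_5 = 8*152 + 21 = 1237, q_5 = 8*485 + 67 = 3947.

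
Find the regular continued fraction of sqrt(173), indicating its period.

Write x_i = (sqrt(173) + m_i)/d_i with (m_0, d_0) = (0, 1). a_0 = floor(sqrt(173)) = 13, since 13^2 = 169 <= 173 < 196 = 14^2.
Iterate m_{i+1} = d_i*a_i - m_i, d_{i+1} = (173 - m_{i+1}^2)/d_i, a_{i+1} = floor((a_0 + m_{i+1})/d_{i+1}):
  m_1 = 1*13 - 0 = 13, d_1 = (173 - 13^2)/1 = 4/1 = 4, a_1 = floor((13 + 13)/4) = 6.
  m_2 = 4*6 - 13 = 11, d_2 = (173 - 11^2)/4 = 52/4 = 13, a_2 = floor((13 + 11)/13) = 1.
  m_3 = 13*1 - 11 = 2, d_3 = (173 - 2^2)/13 = 169/13 = 13, a_3 = floor((13 + 2)/13) = 1.
  m_4 = 13*1 - 2 = 11, d_4 = (173 - 11^2)/13 = 52/13 = 4, a_4 = floor((13 + 11)/4) = 6.
  m_5 = 4*6 - 11 = 13, d_5 = (173 - 13^2)/4 = 4/4 = 1, a_5 = floor((13 + 13)/1) = 26.
  m_6 = 1*26 - 13 = 13, d_6 = (173 - 13^2)/1 = 4/1 = 4: (m_6, d_6) = (m_1, d_1) = (13, 4), so from here the quotients repeat a_1, ..., a_5; the period length is 5.
Hence the expansion of sqrt(173) is a_0 = 13 followed by the repeating block 6, 1, 1, 6, 26 (period 5).

[13; (6, 1, 1, 6, 26)]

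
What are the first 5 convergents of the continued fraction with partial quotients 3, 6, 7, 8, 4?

3/1, 19/6, 136/43, 1107/350, 4564/1443

Using the convergent recurrence p_i = a_i*p_{i-1} + p_{i-2}, q_i = a_i*q_{i-1} + q_{i-2} with p_{-2}=0, p_{-1}=1, q_{-2}=1, q_{-1}=0:
  i=0: a_0=3, p_0 = 3*1 + 0 = 3, q_0 = 3*0 + 1 = 1.
  i=1: a_1=6, p_1 = 6*3 + 1 = 19, q_1 = 6*1 + 0 = 6.
  i=2: a_2=7, p_2 = 7*19 + 3 = 136, q_2 = 7*6 + 1 = 43.
  i=3: a_3=8, p_3 = 8*136 + 19 = 1107, q_3 = 8*43 + 6 = 350.
  i=4: a_4=4, p_4 = 4*1107 + 136 = 4564, q_4 = 4*350 + 43 = 1443.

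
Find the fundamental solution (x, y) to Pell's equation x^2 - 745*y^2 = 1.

(x, y) = (12769001, 467820)

First expand sqrt(745) as a continued fraction. With x_i = (sqrt(745) + m_i)/d_i and (m_0, d_0) = (0, 1): a_0 = floor(sqrt(745)) = 27, since 27^2 = 729 <= 745 < 784 = 28^2.
Iterate m_{i+1} = d_i*a_i - m_i, d_{i+1} = (745 - m_{i+1}^2)/d_i, a_{i+1} = floor((a_0 + m_{i+1})/d_{i+1}):
  m_1 = 1*27 - 0 = 27, d_1 = (745 - 27^2)/1 = 16/1 = 16, a_1 = floor((27 + 27)/16) = 3.
  m_2 = 16*3 - 27 = 21, d_2 = (745 - 21^2)/16 = 304/16 = 19, a_2 = floor((27 + 21)/19) = 2.
  m_3 = 19*2 - 21 = 17, d_3 = (745 - 17^2)/19 = 456/19 = 24, a_3 = floor((27 + 17)/24) = 1.
  m_4 = 24*1 - 17 = 7, d_4 = (745 - 7^2)/24 = 696/24 = 29, a_4 = floor((27 + 7)/29) = 1.
  m_5 = 29*1 - 7 = 22, d_5 = (745 - 22^2)/29 = 261/29 = 9, a_5 = floor((27 + 22)/9) = 5.
  m_6 = 9*5 - 22 = 23, d_6 = (745 - 23^2)/9 = 216/9 = 24, a_6 = floor((27 + 23)/24) = 2.
  m_7 = 24*2 - 23 = 25, d_7 = (745 - 25^2)/24 = 120/24 = 5, a_7 = floor((27 + 25)/5) = 10.
  m_8 = 5*10 - 25 = 25, d_8 = (745 - 25^2)/5 = 120/5 = 24, a_8 = floor((27 + 25)/24) = 2.
  m_9 = 24*2 - 25 = 23, d_9 = (745 - 23^2)/24 = 216/24 = 9, a_9 = floor((27 + 23)/9) = 5.
  m_10 = 9*5 - 23 = 22, d_10 = (745 - 22^2)/9 = 261/9 = 29, a_10 = floor((27 + 22)/29) = 1.
  m_11 = 29*1 - 22 = 7, d_11 = (745 - 7^2)/29 = 696/29 = 24, a_11 = floor((27 + 7)/24) = 1.
  m_12 = 24*1 - 7 = 17, d_12 = (745 - 17^2)/24 = 456/24 = 19, a_12 = floor((27 + 17)/19) = 2.
  m_13 = 19*2 - 17 = 21, d_13 = (745 - 21^2)/19 = 304/19 = 16, a_13 = floor((27 + 21)/16) = 3.
  m_14 = 16*3 - 21 = 27, d_14 = (745 - 27^2)/16 = 16/16 = 1, a_14 = floor((27 + 27)/1) = 54.
  m_15 = 1*54 - 27 = 27, d_15 = (745 - 27^2)/1 = 16/1 = 16: (m_15, d_15) = (m_1, d_1) = (27, 16), so from here the quotients repeat a_1, ..., a_14; the period length is 14.
So sqrt(745) = [27; (3, 2, 1, 1, 5, 2, 10, 2, 5, 1, 1, 2, 3, 54)] with period length k = 14.
k is even, so the fundamental solution of x^2 - 745y^2 = 1 is (p_{k-1}, q_{k-1}) = (p_13, q_13); compute convergents through index 13.
Convergents (p_i = a_i*p_{i-1} + p_{i-2}, q_i = a_i*q_{i-1} + q_{i-2} with p_{-2}=0, p_{-1}=1, q_{-2}=1, q_{-1}=0):
  i=0: a_0=27, p_0 = 27*1 + 0 = 27, q_0 = 27*0 + 1 = 1.
  i=1: a_1=3, p_1 = 3*27 + 1 = 82, q_1 = 3*1 + 0 = 3.
  i=2: a_2=2, p_2 = 2*82 + 27 = 191, q_2 = 2*3 + 1 = 7.
  i=3: a_3=1, p_3 = 1*191 + 82 = 273, q_3 = 1*7 + 3 = 10.
  i=4: a_4=1, p_4 = 1*273 + 191 = 464, q_4 = 1*10 + 7 = 17.
  i=5: a_5=5, p_5 = 5*464 + 273 = 2593, q_5 = 5*17 + 10 = 95.
  i=6: a_6=2, p_6 = 2*2593 + 464 = 5650, q_6 = 2*95 + 17 = 207.
  i=7: a_7=10, p_7 = 10*5650 + 2593 = 59093, q_7 = 10*207 + 95 = 2165.
  i=8: a_8=2, p_8 = 2*59093 + 5650 = 123836, q_8 = 2*2165 + 207 = 4537.
  i=9: a_9=5, p_9 = 5*123836 + 59093 = 678273, q_9 = 5*4537 + 2165 = 24850.
  i=10: a_10=1, p_10 = 1*678273 + 123836 = 802109, q_10 = 1*24850 + 4537 = 29387.
  i=11: a_11=1, p_11 = 1*802109 + 678273 = 1480382, q_11 = 1*29387 + 24850 = 54237.
  i=12: a_12=2, p_12 = 2*1480382 + 802109 = 3762873, q_12 = 2*54237 + 29387 = 137861.
  i=13: a_13=3, p_13 = 3*3762873 + 1480382 = 12769001, q_13 = 3*137861 + 54237 = 467820.
Check: 12769001^2 - 745*467820^2 = 163047386538001 - 163047386538000 = 1, so (x, y) = (12769001, 467820) solves the equation, and by the theorem it is the least positive solution.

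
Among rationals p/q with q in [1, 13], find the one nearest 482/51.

Expand x = 482/51 as a continued fraction with the Euclidean algorithm:
  482 = 9*51 + 23, so a_0 = 9.
  51 = 2*23 + 5, so a_1 = 2.
  23 = 4*5 + 3, so a_2 = 4.
  5 = 1*3 + 2, so a_3 = 1.
  3 = 1*2 + 1, so a_4 = 1.
  2 = 2*1 + 0, so a_5 = 2.
so x = [9; 2, 4, 1, 1, 2].
Convergents (p_i = a_i*p_{i-1} + p_{i-2}, q_i = a_i*q_{i-1} + q_{i-2} with p_{-2}=0, p_{-1}=1, q_{-2}=1, q_{-1}=0), until the denominator exceeds 13:
  i=0: a_0=9, p_0 = 9*1 + 0 = 9, q_0 = 9*0 + 1 = 1.
  i=1: a_1=2, p_1 = 2*9 + 1 = 19, q_1 = 2*1 + 0 = 2.
  i=2: a_2=4, p_2 = 4*19 + 9 = 85, q_2 = 4*2 + 1 = 9.
  i=3: a_3=1, p_3 = 1*85 + 19 = 104, q_3 = 1*9 + 2 = 11.
  i=4: a_4=1, p_4 = 1*104 + 85 = 189, q_4 = 1*11 + 9 = 20.
q_4 = 20 > 13, so the last convergent with denominator <= 13 is p_3/q_3 = 104/11.
The closest fraction with denominator <= 13 is either p_3/q_3 or the intermediate fraction (k*p_3 + p_2)/(k*q_3 + q_2) with the largest k >= 1 whose denominator stays <= 13; these approach x as k grows, and every other convergent or intermediate fraction in range is farther away.
Largest k: floor((13 - q_2)/q_3) = floor((13 - 9)/11) = 0.
Since k = 0, no intermediate fraction beyond p_3/q_3 has denominator <= 13, so the convergent 104/11 is the closest (its error is |482*11 - 104*51|/(51*11) = 2/561).

104/11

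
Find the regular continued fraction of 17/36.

[0; 2, 8, 2]

Run the Euclidean algorithm on 17 and 36; the successive quotients are the partial quotients a_0, a_1, ... (each step inverts the fractional part left over by the previous one):
  17 = 0*36 + 17, so a_0 = 0.
  36 = 2*17 + 2, so a_1 = 2.
  17 = 8*2 + 1, so a_2 = 8.
  2 = 2*1 + 0, so a_3 = 2.
The remainder reaches 0 after 4 divisions, so the expansion has 4 partial quotients, read off in order.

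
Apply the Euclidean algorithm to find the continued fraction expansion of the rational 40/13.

Run the Euclidean algorithm on 40 and 13; the successive quotients are the partial quotients a_0, a_1, ... (each step inverts the fractional part left over by the previous one):
  40 = 3*13 + 1, so a_0 = 3.
  13 = 13*1 + 0, so a_1 = 13.
The remainder reaches 0 after 2 divisions, so the expansion has 2 partial quotients, read off in order.

[3; 13]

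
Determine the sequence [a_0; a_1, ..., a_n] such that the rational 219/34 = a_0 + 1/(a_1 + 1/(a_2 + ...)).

[6; 2, 3, 1, 3]

Run the Euclidean algorithm on 219 and 34; the successive quotients are the partial quotients a_0, a_1, ... (each step inverts the fractional part left over by the previous one):
  219 = 6*34 + 15, so a_0 = 6.
  34 = 2*15 + 4, so a_1 = 2.
  15 = 3*4 + 3, so a_2 = 3.
  4 = 1*3 + 1, so a_3 = 1.
  3 = 3*1 + 0, so a_4 = 3.
The remainder reaches 0 after 5 divisions, so the expansion has 5 partial quotients, read off in order.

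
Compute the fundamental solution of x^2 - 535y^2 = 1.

First expand sqrt(535) as a continued fraction. With x_i = (sqrt(535) + m_i)/d_i and (m_0, d_0) = (0, 1): a_0 = floor(sqrt(535)) = 23, since 23^2 = 529 <= 535 < 576 = 24^2.
Iterate m_{i+1} = d_i*a_i - m_i, d_{i+1} = (535 - m_{i+1}^2)/d_i, a_{i+1} = floor((a_0 + m_{i+1})/d_{i+1}):
  m_1 = 1*23 - 0 = 23, d_1 = (535 - 23^2)/1 = 6/1 = 6, a_1 = floor((23 + 23)/6) = 7.
  m_2 = 6*7 - 23 = 19, d_2 = (535 - 19^2)/6 = 174/6 = 29, a_2 = floor((23 + 19)/29) = 1.
  m_3 = 29*1 - 19 = 10, d_3 = (535 - 10^2)/29 = 435/29 = 15, a_3 = floor((23 + 10)/15) = 2.
  m_4 = 15*2 - 10 = 20, d_4 = (535 - 20^2)/15 = 135/15 = 9, a_4 = floor((23 + 20)/9) = 4.
  m_5 = 9*4 - 20 = 16, d_5 = (535 - 16^2)/9 = 279/9 = 31, a_5 = floor((23 + 16)/31) = 1.
  m_6 = 31*1 - 16 = 15, d_6 = (535 - 15^2)/31 = 310/31 = 10, a_6 = floor((23 + 15)/10) = 3.
  m_7 = 10*3 - 15 = 15, d_7 = (535 - 15^2)/10 = 310/10 = 31, a_7 = floor((23 + 15)/31) = 1.
  m_8 = 31*1 - 15 = 16, d_8 = (535 - 16^2)/31 = 279/31 = 9, a_8 = floor((23 + 16)/9) = 4.
  m_9 = 9*4 - 16 = 20, d_9 = (535 - 20^2)/9 = 135/9 = 15, a_9 = floor((23 + 20)/15) = 2.
  m_10 = 15*2 - 20 = 10, d_10 = (535 - 10^2)/15 = 435/15 = 29, a_10 = floor((23 + 10)/29) = 1.
  m_11 = 29*1 - 10 = 19, d_11 = (535 - 19^2)/29 = 174/29 = 6, a_11 = floor((23 + 19)/6) = 7.
  m_12 = 6*7 - 19 = 23, d_12 = (535 - 23^2)/6 = 6/6 = 1, a_12 = floor((23 + 23)/1) = 46.
  m_13 = 1*46 - 23 = 23, d_13 = (535 - 23^2)/1 = 6/1 = 6: (m_13, d_13) = (m_1, d_1) = (23, 6), so from here the quotients repeat a_1, ..., a_12; the period length is 12.
So sqrt(535) = [23; (7, 1, 2, 4, 1, 3, 1, 4, 2, 1, 7, 46)] with period length k = 12.
k is even, so the fundamental solution of x^2 - 535y^2 = 1 is (p_{k-1}, q_{k-1}) = (p_11, q_11); compute convergents through index 11.
Convergents (p_i = a_i*p_{i-1} + p_{i-2}, q_i = a_i*q_{i-1} + q_{i-2} with p_{-2}=0, p_{-1}=1, q_{-2}=1, q_{-1}=0):
  i=0: a_0=23, p_0 = 23*1 + 0 = 23, q_0 = 23*0 + 1 = 1.
  i=1: a_1=7, p_1 = 7*23 + 1 = 162, q_1 = 7*1 + 0 = 7.
  i=2: a_2=1, p_2 = 1*162 + 23 = 185, q_2 = 1*7 + 1 = 8.
  i=3: a_3=2, p_3 = 2*185 + 162 = 532, q_3 = 2*8 + 7 = 23.
  i=4: a_4=4, p_4 = 4*532 + 185 = 2313, q_4 = 4*23 + 8 = 100.
  i=5: a_5=1, p_5 = 1*2313 + 532 = 2845, q_5 = 1*100 + 23 = 123.
  i=6: a_6=3, p_6 = 3*2845 + 2313 = 10848, q_6 = 3*123 + 100 = 469.
  i=7: a_7=1, p_7 = 1*10848 + 2845 = 13693, q_7 = 1*469 + 123 = 592.
  i=8: a_8=4, p_8 = 4*13693 + 10848 = 65620, q_8 = 4*592 + 469 = 2837.
  i=9: a_9=2, p_9 = 2*65620 + 13693 = 144933, q_9 = 2*2837 + 592 = 6266.
  i=10: a_10=1, p_10 = 1*144933 + 65620 = 210553, q_10 = 1*6266 + 2837 = 9103.
  i=11: a_11=7, p_11 = 7*210553 + 144933 = 1618804, q_11 = 7*9103 + 6266 = 69987.
Check: 1618804^2 - 535*69987^2 = 2620526390416 - 2620526390415 = 1, so (x, y) = (1618804, 69987) solves the equation, and by the theorem it is the least positive solution.

(x, y) = (1618804, 69987)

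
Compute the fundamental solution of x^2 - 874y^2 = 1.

First expand sqrt(874) as a continued fraction. With x_i = (sqrt(874) + m_i)/d_i and (m_0, d_0) = (0, 1): a_0 = floor(sqrt(874)) = 29, since 29^2 = 841 <= 874 < 900 = 30^2.
Iterate m_{i+1} = d_i*a_i - m_i, d_{i+1} = (874 - m_{i+1}^2)/d_i, a_{i+1} = floor((a_0 + m_{i+1})/d_{i+1}):
  m_1 = 1*29 - 0 = 29, d_1 = (874 - 29^2)/1 = 33/1 = 33, a_1 = floor((29 + 29)/33) = 1.
  m_2 = 33*1 - 29 = 4, d_2 = (874 - 4^2)/33 = 858/33 = 26, a_2 = floor((29 + 4)/26) = 1.
  m_3 = 26*1 - 4 = 22, d_3 = (874 - 22^2)/26 = 390/26 = 15, a_3 = floor((29 + 22)/15) = 3.
  m_4 = 15*3 - 22 = 23, d_4 = (874 - 23^2)/15 = 345/15 = 23, a_4 = floor((29 + 23)/23) = 2.
  m_5 = 23*2 - 23 = 23, d_5 = (874 - 23^2)/23 = 345/23 = 15, a_5 = floor((29 + 23)/15) = 3.
  m_6 = 15*3 - 23 = 22, d_6 = (874 - 22^2)/15 = 390/15 = 26, a_6 = floor((29 + 22)/26) = 1.
  m_7 = 26*1 - 22 = 4, d_7 = (874 - 4^2)/26 = 858/26 = 33, a_7 = floor((29 + 4)/33) = 1.
  m_8 = 33*1 - 4 = 29, d_8 = (874 - 29^2)/33 = 33/33 = 1, a_8 = floor((29 + 29)/1) = 58.
  m_9 = 1*58 - 29 = 29, d_9 = (874 - 29^2)/1 = 33/1 = 33: (m_9, d_9) = (m_1, d_1) = (29, 33), so from here the quotients repeat a_1, ..., a_8; the period length is 8.
So sqrt(874) = [29; (1, 1, 3, 2, 3, 1, 1, 58)] with period length k = 8.
k is even, so the fundamental solution of x^2 - 874y^2 = 1 is (p_{k-1}, q_{k-1}) = (p_7, q_7); compute convergents through index 7.
Convergents (p_i = a_i*p_{i-1} + p_{i-2}, q_i = a_i*q_{i-1} + q_{i-2} with p_{-2}=0, p_{-1}=1, q_{-2}=1, q_{-1}=0):
  i=0: a_0=29, p_0 = 29*1 + 0 = 29, q_0 = 29*0 + 1 = 1.
  i=1: a_1=1, p_1 = 1*29 + 1 = 30, q_1 = 1*1 + 0 = 1.
  i=2: a_2=1, p_2 = 1*30 + 29 = 59, q_2 = 1*1 + 1 = 2.
  i=3: a_3=3, p_3 = 3*59 + 30 = 207, q_3 = 3*2 + 1 = 7.
  i=4: a_4=2, p_4 = 2*207 + 59 = 473, q_4 = 2*7 + 2 = 16.
  i=5: a_5=3, p_5 = 3*473 + 207 = 1626, q_5 = 3*16 + 7 = 55.
  i=6: a_6=1, p_6 = 1*1626 + 473 = 2099, q_6 = 1*55 + 16 = 71.
  i=7: a_7=1, p_7 = 1*2099 + 1626 = 3725, q_7 = 1*71 + 55 = 126.
Check: 3725^2 - 874*126^2 = 13875625 - 13875624 = 1, so (x, y) = (3725, 126) solves the equation, and by the theorem it is the least positive solution.

(x, y) = (3725, 126)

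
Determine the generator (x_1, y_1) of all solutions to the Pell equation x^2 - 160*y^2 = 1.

First expand sqrt(160) as a continued fraction. With x_i = (sqrt(160) + m_i)/d_i and (m_0, d_0) = (0, 1): a_0 = floor(sqrt(160)) = 12, since 12^2 = 144 <= 160 < 169 = 13^2.
Iterate m_{i+1} = d_i*a_i - m_i, d_{i+1} = (160 - m_{i+1}^2)/d_i, a_{i+1} = floor((a_0 + m_{i+1})/d_{i+1}):
  m_1 = 1*12 - 0 = 12, d_1 = (160 - 12^2)/1 = 16/1 = 16, a_1 = floor((12 + 12)/16) = 1.
  m_2 = 16*1 - 12 = 4, d_2 = (160 - 4^2)/16 = 144/16 = 9, a_2 = floor((12 + 4)/9) = 1.
  m_3 = 9*1 - 4 = 5, d_3 = (160 - 5^2)/9 = 135/9 = 15, a_3 = floor((12 + 5)/15) = 1.
  m_4 = 15*1 - 5 = 10, d_4 = (160 - 10^2)/15 = 60/15 = 4, a_4 = floor((12 + 10)/4) = 5.
  m_5 = 4*5 - 10 = 10, d_5 = (160 - 10^2)/4 = 60/4 = 15, a_5 = floor((12 + 10)/15) = 1.
  m_6 = 15*1 - 10 = 5, d_6 = (160 - 5^2)/15 = 135/15 = 9, a_6 = floor((12 + 5)/9) = 1.
  m_7 = 9*1 - 5 = 4, d_7 = (160 - 4^2)/9 = 144/9 = 16, a_7 = floor((12 + 4)/16) = 1.
  m_8 = 16*1 - 4 = 12, d_8 = (160 - 12^2)/16 = 16/16 = 1, a_8 = floor((12 + 12)/1) = 24.
  m_9 = 1*24 - 12 = 12, d_9 = (160 - 12^2)/1 = 16/1 = 16: (m_9, d_9) = (m_1, d_1) = (12, 16), so from here the quotients repeat a_1, ..., a_8; the period length is 8.
So sqrt(160) = [12; (1, 1, 1, 5, 1, 1, 1, 24)] with period length k = 8.
k is even, so the fundamental solution of x^2 - 160y^2 = 1 is (p_{k-1}, q_{k-1}) = (p_7, q_7); compute convergents through index 7.
Convergents (p_i = a_i*p_{i-1} + p_{i-2}, q_i = a_i*q_{i-1} + q_{i-2} with p_{-2}=0, p_{-1}=1, q_{-2}=1, q_{-1}=0):
  i=0: a_0=12, p_0 = 12*1 + 0 = 12, q_0 = 12*0 + 1 = 1.
  i=1: a_1=1, p_1 = 1*12 + 1 = 13, q_1 = 1*1 + 0 = 1.
  i=2: a_2=1, p_2 = 1*13 + 12 = 25, q_2 = 1*1 + 1 = 2.
  i=3: a_3=1, p_3 = 1*25 + 13 = 38, q_3 = 1*2 + 1 = 3.
  i=4: a_4=5, p_4 = 5*38 + 25 = 215, q_4 = 5*3 + 2 = 17.
  i=5: a_5=1, p_5 = 1*215 + 38 = 253, q_5 = 1*17 + 3 = 20.
  i=6: a_6=1, p_6 = 1*253 + 215 = 468, q_6 = 1*20 + 17 = 37.
  i=7: a_7=1, p_7 = 1*468 + 253 = 721, q_7 = 1*37 + 20 = 57.
Check: 721^2 - 160*57^2 = 519841 - 519840 = 1, so (x, y) = (721, 57) solves the equation, and by the theorem it is the least positive solution.

(x, y) = (721, 57)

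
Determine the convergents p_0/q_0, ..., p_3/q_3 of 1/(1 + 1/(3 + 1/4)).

Using the convergent recurrence p_i = a_i*p_{i-1} + p_{i-2}, q_i = a_i*q_{i-1} + q_{i-2} with p_{-2}=0, p_{-1}=1, q_{-2}=1, q_{-1}=0:
  i=0: a_0=0, p_0 = 0*1 + 0 = 0, q_0 = 0*0 + 1 = 1.
  i=1: a_1=1, p_1 = 1*0 + 1 = 1, q_1 = 1*1 + 0 = 1.
  i=2: a_2=3, p_2 = 3*1 + 0 = 3, q_2 = 3*1 + 1 = 4.
  i=3: a_3=4, p_3 = 4*3 + 1 = 13, q_3 = 4*4 + 1 = 17.

0/1, 1/1, 3/4, 13/17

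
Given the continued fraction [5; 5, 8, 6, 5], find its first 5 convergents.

Using the convergent recurrence p_i = a_i*p_{i-1} + p_{i-2}, q_i = a_i*q_{i-1} + q_{i-2} with p_{-2}=0, p_{-1}=1, q_{-2}=1, q_{-1}=0:
  i=0: a_0=5, p_0 = 5*1 + 0 = 5, q_0 = 5*0 + 1 = 1.
  i=1: a_1=5, p_1 = 5*5 + 1 = 26, q_1 = 5*1 + 0 = 5.
  i=2: a_2=8, p_2 = 8*26 + 5 = 213, q_2 = 8*5 + 1 = 41.
  i=3: a_3=6, p_3 = 6*213 + 26 = 1304, q_3 = 6*41 + 5 = 251.
  i=4: a_4=5, p_4 = 5*1304 + 213 = 6733, q_4 = 5*251 + 41 = 1296.

5/1, 26/5, 213/41, 1304/251, 6733/1296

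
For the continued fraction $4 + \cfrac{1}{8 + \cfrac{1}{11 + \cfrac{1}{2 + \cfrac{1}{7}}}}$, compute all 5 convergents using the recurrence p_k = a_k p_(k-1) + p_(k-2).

4/1, 33/8, 367/89, 767/186, 5736/1391

Using the convergent recurrence p_i = a_i*p_{i-1} + p_{i-2}, q_i = a_i*q_{i-1} + q_{i-2} with p_{-2}=0, p_{-1}=1, q_{-2}=1, q_{-1}=0:
  i=0: a_0=4, p_0 = 4*1 + 0 = 4, q_0 = 4*0 + 1 = 1.
  i=1: a_1=8, p_1 = 8*4 + 1 = 33, q_1 = 8*1 + 0 = 8.
  i=2: a_2=11, p_2 = 11*33 + 4 = 367, q_2 = 11*8 + 1 = 89.
  i=3: a_3=2, p_3 = 2*367 + 33 = 767, q_3 = 2*89 + 8 = 186.
  i=4: a_4=7, p_4 = 7*767 + 367 = 5736, q_4 = 7*186 + 89 = 1391.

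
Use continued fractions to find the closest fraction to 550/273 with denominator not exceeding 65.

Expand x = 550/273 as a continued fraction with the Euclidean algorithm:
  550 = 2*273 + 4, so a_0 = 2.
  273 = 68*4 + 1, so a_1 = 68.
  4 = 4*1 + 0, so a_2 = 4.
so x = [2; 68, 4].
Convergents (p_i = a_i*p_{i-1} + p_{i-2}, q_i = a_i*q_{i-1} + q_{i-2} with p_{-2}=0, p_{-1}=1, q_{-2}=1, q_{-1}=0), until the denominator exceeds 65:
  i=0: a_0=2, p_0 = 2*1 + 0 = 2, q_0 = 2*0 + 1 = 1.
  i=1: a_1=68, p_1 = 68*2 + 1 = 137, q_1 = 68*1 + 0 = 68.
q_1 = 68 > 65, so the last convergent with denominator <= 65 is p_0/q_0 = 2/1.
The closest fraction with denominator <= 65 is either p_0/q_0 or the intermediate fraction (k*p_0 + p_{-1})/(k*q_0 + q_{-1}) with the largest k >= 1 whose denominator stays <= 65; these approach x as k grows, and every other convergent or intermediate fraction in range is farther away.
Largest k: floor((65 - q_{-1})/q_0) = floor((65 - 0)/1) = 65 (using the seeds p_{-1} = 1, q_{-1} = 0).
That gives (65*2 + 1)/(65*1 + 0) = 131/65.
Compare the errors: |x - 2/1| = |550*1 - 2*273|/(273*1) = 4/273, and |x - 131/65| = |550*65 - 131*273|/(273*65) = 13/17745.
Cross-multiplying, 13*273 = 3549 < 70980 = 4*17745, so 13/17745 is smaller: the intermediate fraction 131/65 is closer to x than 2/1.

131/65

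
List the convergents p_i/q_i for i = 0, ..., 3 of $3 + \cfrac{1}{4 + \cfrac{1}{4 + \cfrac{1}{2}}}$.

Using the convergent recurrence p_i = a_i*p_{i-1} + p_{i-2}, q_i = a_i*q_{i-1} + q_{i-2} with p_{-2}=0, p_{-1}=1, q_{-2}=1, q_{-1}=0:
  i=0: a_0=3, p_0 = 3*1 + 0 = 3, q_0 = 3*0 + 1 = 1.
  i=1: a_1=4, p_1 = 4*3 + 1 = 13, q_1 = 4*1 + 0 = 4.
  i=2: a_2=4, p_2 = 4*13 + 3 = 55, q_2 = 4*4 + 1 = 17.
  i=3: a_3=2, p_3 = 2*55 + 13 = 123, q_3 = 2*17 + 4 = 38.

3/1, 13/4, 55/17, 123/38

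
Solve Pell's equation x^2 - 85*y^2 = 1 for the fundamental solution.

First expand sqrt(85) as a continued fraction. With x_i = (sqrt(85) + m_i)/d_i and (m_0, d_0) = (0, 1): a_0 = floor(sqrt(85)) = 9, since 9^2 = 81 <= 85 < 100 = 10^2.
Iterate m_{i+1} = d_i*a_i - m_i, d_{i+1} = (85 - m_{i+1}^2)/d_i, a_{i+1} = floor((a_0 + m_{i+1})/d_{i+1}):
  m_1 = 1*9 - 0 = 9, d_1 = (85 - 9^2)/1 = 4/1 = 4, a_1 = floor((9 + 9)/4) = 4.
  m_2 = 4*4 - 9 = 7, d_2 = (85 - 7^2)/4 = 36/4 = 9, a_2 = floor((9 + 7)/9) = 1.
  m_3 = 9*1 - 7 = 2, d_3 = (85 - 2^2)/9 = 81/9 = 9, a_3 = floor((9 + 2)/9) = 1.
  m_4 = 9*1 - 2 = 7, d_4 = (85 - 7^2)/9 = 36/9 = 4, a_4 = floor((9 + 7)/4) = 4.
  m_5 = 4*4 - 7 = 9, d_5 = (85 - 9^2)/4 = 4/4 = 1, a_5 = floor((9 + 9)/1) = 18.
  m_6 = 1*18 - 9 = 9, d_6 = (85 - 9^2)/1 = 4/1 = 4: (m_6, d_6) = (m_1, d_1) = (9, 4), so from here the quotients repeat a_1, ..., a_5; the period length is 5.
So sqrt(85) = [9; (4, 1, 1, 4, 18)] with period length k = 5.
k is odd, so (p_{k-1}, q_{k-1}) only solves x^2 - 85y^2 = -1 and the fundamental solution of x^2 - 85y^2 = 1 is (p_{2k-1}, q_{2k-1}) = (p_9, q_9); compute convergents through index 9, running through the period twice.
Convergents (p_i = a_i*p_{i-1} + p_{i-2}, q_i = a_i*q_{i-1} + q_{i-2} with p_{-2}=0, p_{-1}=1, q_{-2}=1, q_{-1}=0):
  i=0: a_0=9, p_0 = 9*1 + 0 = 9, q_0 = 9*0 + 1 = 1.
  i=1: a_1=4, p_1 = 4*9 + 1 = 37, q_1 = 4*1 + 0 = 4.
  i=2: a_2=1, p_2 = 1*37 + 9 = 46, q_2 = 1*4 + 1 = 5.
  i=3: a_3=1, p_3 = 1*46 + 37 = 83, q_3 = 1*5 + 4 = 9.
  i=4: a_4=4, p_4 = 4*83 + 46 = 378, q_4 = 4*9 + 5 = 41.
  i=5: a_5=18, p_5 = 18*378 + 83 = 6887, q_5 = 18*41 + 9 = 747.
  i=6: a_6=4, p_6 = 4*6887 + 378 = 27926, q_6 = 4*747 + 41 = 3029.
  i=7: a_7=1, p_7 = 1*27926 + 6887 = 34813, q_7 = 1*3029 + 747 = 3776.
  i=8: a_8=1, p_8 = 1*34813 + 27926 = 62739, q_8 = 1*3776 + 3029 = 6805.
  i=9: a_9=4, p_9 = 4*62739 + 34813 = 285769, q_9 = 4*6805 + 3776 = 30996.
Indeed p_4^2 - 85*q_4^2 = 142884 - 142885 = -1, not +1.
Check: 285769^2 - 85*30996^2 = 81663921361 - 81663921360 = 1, so (x, y) = (285769, 30996) solves the equation, and by the theorem it is the least positive solution.

(x, y) = (285769, 30996)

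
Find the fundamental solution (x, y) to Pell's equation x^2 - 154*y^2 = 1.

First expand sqrt(154) as a continued fraction. With x_i = (sqrt(154) + m_i)/d_i and (m_0, d_0) = (0, 1): a_0 = floor(sqrt(154)) = 12, since 12^2 = 144 <= 154 < 169 = 13^2.
Iterate m_{i+1} = d_i*a_i - m_i, d_{i+1} = (154 - m_{i+1}^2)/d_i, a_{i+1} = floor((a_0 + m_{i+1})/d_{i+1}):
  m_1 = 1*12 - 0 = 12, d_1 = (154 - 12^2)/1 = 10/1 = 10, a_1 = floor((12 + 12)/10) = 2.
  m_2 = 10*2 - 12 = 8, d_2 = (154 - 8^2)/10 = 90/10 = 9, a_2 = floor((12 + 8)/9) = 2.
  m_3 = 9*2 - 8 = 10, d_3 = (154 - 10^2)/9 = 54/9 = 6, a_3 = floor((12 + 10)/6) = 3.
  m_4 = 6*3 - 10 = 8, d_4 = (154 - 8^2)/6 = 90/6 = 15, a_4 = floor((12 + 8)/15) = 1.
  m_5 = 15*1 - 8 = 7, d_5 = (154 - 7^2)/15 = 105/15 = 7, a_5 = floor((12 + 7)/7) = 2.
  m_6 = 7*2 - 7 = 7, d_6 = (154 - 7^2)/7 = 105/7 = 15, a_6 = floor((12 + 7)/15) = 1.
  m_7 = 15*1 - 7 = 8, d_7 = (154 - 8^2)/15 = 90/15 = 6, a_7 = floor((12 + 8)/6) = 3.
  m_8 = 6*3 - 8 = 10, d_8 = (154 - 10^2)/6 = 54/6 = 9, a_8 = floor((12 + 10)/9) = 2.
  m_9 = 9*2 - 10 = 8, d_9 = (154 - 8^2)/9 = 90/9 = 10, a_9 = floor((12 + 8)/10) = 2.
  m_10 = 10*2 - 8 = 12, d_10 = (154 - 12^2)/10 = 10/10 = 1, a_10 = floor((12 + 12)/1) = 24.
  m_11 = 1*24 - 12 = 12, d_11 = (154 - 12^2)/1 = 10/1 = 10: (m_11, d_11) = (m_1, d_1) = (12, 10), so from here the quotients repeat a_1, ..., a_10; the period length is 10.
So sqrt(154) = [12; (2, 2, 3, 1, 2, 1, 3, 2, 2, 24)] with period length k = 10.
k is even, so the fundamental solution of x^2 - 154y^2 = 1 is (p_{k-1}, q_{k-1}) = (p_9, q_9); compute convergents through index 9.
Convergents (p_i = a_i*p_{i-1} + p_{i-2}, q_i = a_i*q_{i-1} + q_{i-2} with p_{-2}=0, p_{-1}=1, q_{-2}=1, q_{-1}=0):
  i=0: a_0=12, p_0 = 12*1 + 0 = 12, q_0 = 12*0 + 1 = 1.
  i=1: a_1=2, p_1 = 2*12 + 1 = 25, q_1 = 2*1 + 0 = 2.
  i=2: a_2=2, p_2 = 2*25 + 12 = 62, q_2 = 2*2 + 1 = 5.
  i=3: a_3=3, p_3 = 3*62 + 25 = 211, q_3 = 3*5 + 2 = 17.
  i=4: a_4=1, p_4 = 1*211 + 62 = 273, q_4 = 1*17 + 5 = 22.
  i=5: a_5=2, p_5 = 2*273 + 211 = 757, q_5 = 2*22 + 17 = 61.
  i=6: a_6=1, p_6 = 1*757 + 273 = 1030, q_6 = 1*61 + 22 = 83.
  i=7: a_7=3, p_7 = 3*1030 + 757 = 3847, q_7 = 3*83 + 61 = 310.
  i=8: a_8=2, p_8 = 2*3847 + 1030 = 8724, q_8 = 2*310 + 83 = 703.
  i=9: a_9=2, p_9 = 2*8724 + 3847 = 21295, q_9 = 2*703 + 310 = 1716.
Check: 21295^2 - 154*1716^2 = 453477025 - 453477024 = 1, so (x, y) = (21295, 1716) solves the equation, and by the theorem it is the least positive solution.

(x, y) = (21295, 1716)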